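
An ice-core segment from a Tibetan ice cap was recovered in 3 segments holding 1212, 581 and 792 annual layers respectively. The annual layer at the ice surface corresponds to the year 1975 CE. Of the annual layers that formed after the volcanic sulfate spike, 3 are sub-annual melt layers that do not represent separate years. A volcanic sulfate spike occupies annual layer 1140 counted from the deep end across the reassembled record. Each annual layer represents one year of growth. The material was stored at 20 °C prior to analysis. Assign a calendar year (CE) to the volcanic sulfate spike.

533 CE

Total annual layers = 1212 + 581 + 792 = 2585.
The volcanic sulfate spike sits at annual layer 1140 from the deep end, so 2585 − 1140 = 1445 annual layers formed after it.
Removing the 3 false annual layers leaves 1445 − 3 = 1442 true annual layers beyond the volcanic sulfate spike.
The annual layer at the ice surface is 1975 CE, so the volcanic sulfate spike dates to 1975 − 1442 = 533 CE.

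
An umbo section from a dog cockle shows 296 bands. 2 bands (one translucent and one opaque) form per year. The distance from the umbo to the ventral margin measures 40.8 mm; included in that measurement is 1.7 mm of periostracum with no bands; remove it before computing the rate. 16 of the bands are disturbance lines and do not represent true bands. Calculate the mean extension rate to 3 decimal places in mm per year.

True band count = 296 − 16 = 280.
With 2 bands per year, 280 / 2 = 140 years.
The growth record spans 40.8 − 1.7 = 39.1 mm.
Mean rate = 39.1 mm / 140 years ≈ 0.279 mm per year.

0.279 mm per year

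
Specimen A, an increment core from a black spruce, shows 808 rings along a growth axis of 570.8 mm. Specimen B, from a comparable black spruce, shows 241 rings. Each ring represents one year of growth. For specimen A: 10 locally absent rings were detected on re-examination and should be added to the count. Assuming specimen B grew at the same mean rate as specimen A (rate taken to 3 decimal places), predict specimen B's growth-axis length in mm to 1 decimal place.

Specimen A: after corrections the count is 808 + 10 = 818 rings.
A: Extension rate ≈ 570.8 / 818 = 0.698 mm/year.
Length of B = 0.698 × 241 = 168.2 mm.

168.2 mm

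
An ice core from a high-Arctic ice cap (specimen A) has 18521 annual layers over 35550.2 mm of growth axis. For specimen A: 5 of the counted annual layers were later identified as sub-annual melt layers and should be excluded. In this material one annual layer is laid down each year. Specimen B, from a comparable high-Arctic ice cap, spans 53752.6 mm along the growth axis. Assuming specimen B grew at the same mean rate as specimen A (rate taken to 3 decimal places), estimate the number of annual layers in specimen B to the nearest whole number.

27996 annual layers

Specimen A: after corrections the count is 18521 − 5 = 18516 annual layers.
A: Mean rate = 35550.2 mm / 18516 years ≈ 1.920 mm/year.
B spans 53752.6 / 1.920 = 27996.15 years ≈ 27996 annual layers.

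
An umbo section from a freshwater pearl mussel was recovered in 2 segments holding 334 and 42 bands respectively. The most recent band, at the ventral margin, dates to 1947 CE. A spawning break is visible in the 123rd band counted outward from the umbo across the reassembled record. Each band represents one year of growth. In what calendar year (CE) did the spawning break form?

1694 CE

Total bands = 334 + 42 = 376.
The spawning break sits at band 123 from the umbo, so 376 − 123 = 253 bands formed after it.
1947 − 253 = 1694 CE.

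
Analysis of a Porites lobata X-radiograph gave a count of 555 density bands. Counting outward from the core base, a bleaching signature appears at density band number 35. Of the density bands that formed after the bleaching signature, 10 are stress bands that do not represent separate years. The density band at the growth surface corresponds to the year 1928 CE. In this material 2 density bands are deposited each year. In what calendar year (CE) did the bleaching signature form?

Between density band 35 and the growth surface there are 555 − 35 = 520 density bands.
520 − 10 false = 510 true density bands after the bleaching signature.
Dividing by 2 density bands per year: 510 / 2 = 255 years.
1928 − 255 = 1673 CE.

1673 CE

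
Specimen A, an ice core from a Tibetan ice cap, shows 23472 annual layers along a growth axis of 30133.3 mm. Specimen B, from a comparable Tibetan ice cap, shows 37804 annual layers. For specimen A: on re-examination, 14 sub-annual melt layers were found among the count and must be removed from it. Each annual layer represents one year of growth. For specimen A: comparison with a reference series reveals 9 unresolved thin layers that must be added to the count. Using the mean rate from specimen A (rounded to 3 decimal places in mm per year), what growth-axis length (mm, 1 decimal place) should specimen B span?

Specimen A: true annual layer count = 23472 − 14 + 9 = 23467.
A: Mean rate = 30133.3 mm / 23467 years ≈ 1.284 mm per year.
B's length ≈ 1.284 × 37804 = 48540.3 mm.

48540.3 mm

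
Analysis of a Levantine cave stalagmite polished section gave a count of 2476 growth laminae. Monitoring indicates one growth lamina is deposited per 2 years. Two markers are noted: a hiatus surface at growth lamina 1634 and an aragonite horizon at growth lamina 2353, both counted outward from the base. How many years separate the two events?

Separation: 2353 − 1634 = 719 growth laminae.
Multiplying by 2 years per growth lamina: 719 × 2 = 1438 years.

1438 yr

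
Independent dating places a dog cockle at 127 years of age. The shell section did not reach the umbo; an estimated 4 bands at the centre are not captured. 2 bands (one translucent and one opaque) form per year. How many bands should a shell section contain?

250 bands

With 2 bands per year, 127 years would produce 127 × 2 = 254 bands.
Less the 4 uncaptured bands: 254 − 4 = 250.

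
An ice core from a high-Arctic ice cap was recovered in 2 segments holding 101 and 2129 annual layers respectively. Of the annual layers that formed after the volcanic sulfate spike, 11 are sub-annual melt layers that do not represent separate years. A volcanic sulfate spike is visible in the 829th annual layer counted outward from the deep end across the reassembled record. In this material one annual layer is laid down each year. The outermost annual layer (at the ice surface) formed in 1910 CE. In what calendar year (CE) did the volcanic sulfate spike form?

Total annual layers = 101 + 2129 = 2230.
The volcanic sulfate spike sits at annual layer 829 from the deep end, so 2230 − 829 = 1401 annual layers formed after it.
Excluding 11 false annual layers: 1401 − 11 = 1390.
Counting back 1390 years from 1910 CE places the volcanic sulfate spike in 1910 − 1390 = 520 CE.

520 CE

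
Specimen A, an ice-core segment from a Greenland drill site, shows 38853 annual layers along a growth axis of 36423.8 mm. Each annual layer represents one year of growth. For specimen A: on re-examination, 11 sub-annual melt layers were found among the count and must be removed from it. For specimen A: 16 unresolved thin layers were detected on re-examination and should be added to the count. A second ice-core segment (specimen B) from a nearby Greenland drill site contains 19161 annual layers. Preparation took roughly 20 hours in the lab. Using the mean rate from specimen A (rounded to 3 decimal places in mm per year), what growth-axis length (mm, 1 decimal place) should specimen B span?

17953.9 mm

Specimen A: adjusted count: 38853 − 11 + 16 = 38858 annual layers.
A: 36423.8 mm over 38858 years gives 36423.8 / 38858 ≈ 0.937 mm/yr.
For B, 0.937 mm/year × 19161 years = 17953.9 mm.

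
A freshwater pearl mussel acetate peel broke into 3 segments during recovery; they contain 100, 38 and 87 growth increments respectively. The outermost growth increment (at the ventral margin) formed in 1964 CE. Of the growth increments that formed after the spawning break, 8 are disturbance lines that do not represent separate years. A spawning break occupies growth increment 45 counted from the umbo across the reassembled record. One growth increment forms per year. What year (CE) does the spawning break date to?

1792 CE

Total growth increments = 100 + 38 + 87 = 225.
225 − 45 = 180 growth increments lie beyond the spawning break toward the ventral margin.
Removing the 8 false growth increments leaves 180 − 8 = 172 true growth increments beyond the spawning break.
The growth increment at the ventral margin is 1964 CE, so the spawning break dates to 1964 − 172 = 1792 CE.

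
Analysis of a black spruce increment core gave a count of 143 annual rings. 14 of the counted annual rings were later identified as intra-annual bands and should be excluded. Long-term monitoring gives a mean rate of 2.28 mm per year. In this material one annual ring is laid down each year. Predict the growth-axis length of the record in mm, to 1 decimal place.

Adjusted count: 143 − 14 = 129 annual rings.
129 years at 2.28 mm/year gives 2.28 × 129 = 294.1 mm.

294.1 mm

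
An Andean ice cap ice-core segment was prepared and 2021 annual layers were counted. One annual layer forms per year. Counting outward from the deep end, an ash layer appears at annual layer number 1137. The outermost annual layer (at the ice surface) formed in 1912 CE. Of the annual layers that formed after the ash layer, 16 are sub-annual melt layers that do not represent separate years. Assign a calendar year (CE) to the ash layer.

2021 − 1137 = 884 annual layers lie beyond the ash layer toward the ice surface.
Removing the 16 false annual layers leaves 884 − 16 = 868 true annual layers beyond the ash layer.
Counting back 868 years from 1912 CE places the ash layer in 1912 − 868 = 1044 CE.

1044 CE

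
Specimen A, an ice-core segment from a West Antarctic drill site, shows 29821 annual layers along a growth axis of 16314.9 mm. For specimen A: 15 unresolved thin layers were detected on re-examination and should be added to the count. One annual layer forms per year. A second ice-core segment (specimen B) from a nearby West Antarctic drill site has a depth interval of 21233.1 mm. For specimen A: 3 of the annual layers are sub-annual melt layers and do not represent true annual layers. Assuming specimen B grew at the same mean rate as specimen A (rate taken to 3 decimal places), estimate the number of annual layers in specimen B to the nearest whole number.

Specimen A: correcting the raw count gives 29821 − 3 + 15 = 29833 true annual layers.
A: Mean rate = 16314.9 mm / 29833 years ≈ 0.547 mm per year.
For B, 21233.1 / 0.547 = 38817.37 years ≈ 38817 annual layers.

38817 annual layers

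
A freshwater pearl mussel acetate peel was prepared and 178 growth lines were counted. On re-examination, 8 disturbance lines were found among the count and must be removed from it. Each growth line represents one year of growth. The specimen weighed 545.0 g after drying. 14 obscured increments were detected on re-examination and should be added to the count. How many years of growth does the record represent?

Correcting the raw count gives 178 − 8 + 14 = 184 true growth lines.
With a one-to-one growth line periodicity this is 184 years.

184 years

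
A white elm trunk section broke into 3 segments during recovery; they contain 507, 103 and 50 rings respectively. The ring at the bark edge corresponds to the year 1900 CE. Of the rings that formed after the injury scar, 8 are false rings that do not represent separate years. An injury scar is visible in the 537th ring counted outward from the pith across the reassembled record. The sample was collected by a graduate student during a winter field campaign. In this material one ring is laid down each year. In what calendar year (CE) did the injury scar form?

Total rings = 507 + 103 + 50 = 660.
660 − 537 = 123 rings lie beyond the injury scar toward the bark edge.
123 − 8 false = 115 true rings after the injury scar.
The ring at the bark edge is 1900 CE, so the injury scar dates to 1900 − 115 = 1785 CE.

1785 CE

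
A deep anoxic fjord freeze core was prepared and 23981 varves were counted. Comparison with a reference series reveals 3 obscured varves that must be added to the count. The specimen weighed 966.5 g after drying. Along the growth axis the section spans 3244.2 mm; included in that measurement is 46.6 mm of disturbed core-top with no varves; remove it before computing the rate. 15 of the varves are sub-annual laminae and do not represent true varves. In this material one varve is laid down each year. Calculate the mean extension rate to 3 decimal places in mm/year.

True varve count = 23981 − 15 + 3 = 23969.
The growth record spans 3244.2 − 46.6 = 3197.6 mm.
Mean rate = 3197.6 mm / 23969 years ≈ 0.133 mm/year.

0.133 mm/year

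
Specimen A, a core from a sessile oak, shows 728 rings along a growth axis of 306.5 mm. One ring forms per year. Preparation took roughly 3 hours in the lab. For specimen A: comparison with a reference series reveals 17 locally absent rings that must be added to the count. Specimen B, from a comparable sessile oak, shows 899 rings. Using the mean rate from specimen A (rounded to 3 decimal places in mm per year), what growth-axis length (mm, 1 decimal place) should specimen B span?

369.5 mm

Specimen A: adjusted count: 728 + 17 = 745 rings.
A: Mean rate = 306.5 mm / 745 years ≈ 0.411 mm/yr.
Length of B = 0.411 × 899 = 369.5 mm.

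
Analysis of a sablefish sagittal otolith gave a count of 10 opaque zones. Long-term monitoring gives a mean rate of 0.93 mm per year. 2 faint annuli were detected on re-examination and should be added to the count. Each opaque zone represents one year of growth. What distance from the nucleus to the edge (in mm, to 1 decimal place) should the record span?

Correcting the raw count gives 10 + 2 = 12 true opaque zones.
Predicted length = 0.93 mm/year × 12 years = 11.2 mm.

11.2 mm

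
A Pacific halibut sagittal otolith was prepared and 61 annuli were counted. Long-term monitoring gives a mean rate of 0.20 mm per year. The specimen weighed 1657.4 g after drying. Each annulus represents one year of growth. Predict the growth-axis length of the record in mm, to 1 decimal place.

12.2 mm

61 years of growth are recorded.
61 years at 0.20 mm/year gives 0.20 × 61 = 12.2 mm.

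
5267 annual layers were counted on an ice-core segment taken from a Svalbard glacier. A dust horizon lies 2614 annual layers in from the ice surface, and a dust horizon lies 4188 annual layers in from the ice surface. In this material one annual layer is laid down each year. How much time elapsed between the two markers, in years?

Separation: 4188 − 2614 = 1574 annual layers.
That is 1574 years at one annual layer per year.

1574 years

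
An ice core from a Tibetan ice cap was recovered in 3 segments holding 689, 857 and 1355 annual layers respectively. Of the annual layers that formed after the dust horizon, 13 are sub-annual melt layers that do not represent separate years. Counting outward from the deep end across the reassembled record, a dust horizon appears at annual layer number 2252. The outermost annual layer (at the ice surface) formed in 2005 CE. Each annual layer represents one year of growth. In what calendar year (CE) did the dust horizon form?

1369 CE

Total annual layers = 689 + 857 + 1355 = 2901.
Between annual layer 2252 and the ice surface there are 2901 − 2252 = 649 annual layers.
Excluding 13 false annual layers: 649 − 13 = 636.
The annual layer at the ice surface is 2005 CE, so the dust horizon dates to 2005 − 636 = 1369 CE.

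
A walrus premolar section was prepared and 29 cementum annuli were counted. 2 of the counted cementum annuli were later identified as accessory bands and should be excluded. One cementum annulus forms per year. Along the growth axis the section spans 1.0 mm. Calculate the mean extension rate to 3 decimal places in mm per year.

Correcting the raw count gives 29 − 2 = 27 true cementum annuli.
Mean rate = 1.0 mm / 27 years ≈ 0.037 mm per year.

0.037 mm per year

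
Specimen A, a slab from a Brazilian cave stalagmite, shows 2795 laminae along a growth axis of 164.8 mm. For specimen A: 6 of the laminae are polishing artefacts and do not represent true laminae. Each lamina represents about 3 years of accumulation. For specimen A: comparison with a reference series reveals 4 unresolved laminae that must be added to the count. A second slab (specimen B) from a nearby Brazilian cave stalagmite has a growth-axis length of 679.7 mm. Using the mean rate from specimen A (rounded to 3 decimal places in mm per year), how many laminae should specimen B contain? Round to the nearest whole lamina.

11328 laminae

Specimen A: correcting the raw count gives 2795 − 6 + 4 = 2793 true laminae.
Specimen A: at 3 years per lamina, 2793 × 3 = 8379 years.
A: Mean rate = 164.8 mm / 8379 years ≈ 0.020 mm per year.
Specimen B: 679.7 mm / 0.020 mm per year = 33985.00 years; at 3 years per lamina that is 33985.00 / 3 ≈ 11328 laminae.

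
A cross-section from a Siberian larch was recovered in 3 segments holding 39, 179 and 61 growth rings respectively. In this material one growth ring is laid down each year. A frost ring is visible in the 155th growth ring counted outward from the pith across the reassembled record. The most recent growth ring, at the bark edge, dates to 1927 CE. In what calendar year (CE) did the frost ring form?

1803 CE

Total growth rings = 39 + 179 + 61 = 279.
279 − 155 = 124 growth rings lie beyond the frost ring toward the bark edge.
Counting back 124 years from 1927 CE places the frost ring in 1927 − 124 = 1803 CE.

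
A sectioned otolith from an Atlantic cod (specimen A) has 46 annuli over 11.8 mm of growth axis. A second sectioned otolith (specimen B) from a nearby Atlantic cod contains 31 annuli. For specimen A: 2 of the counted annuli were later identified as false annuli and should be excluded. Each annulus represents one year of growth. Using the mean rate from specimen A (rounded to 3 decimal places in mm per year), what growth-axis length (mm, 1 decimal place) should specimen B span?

Specimen A: true annulus count = 46 − 2 = 44.
A: Extension rate ≈ 11.8 / 44 = 0.268 mm per year.
Length of B = 0.268 × 31 = 8.3 mm.

8.3 mm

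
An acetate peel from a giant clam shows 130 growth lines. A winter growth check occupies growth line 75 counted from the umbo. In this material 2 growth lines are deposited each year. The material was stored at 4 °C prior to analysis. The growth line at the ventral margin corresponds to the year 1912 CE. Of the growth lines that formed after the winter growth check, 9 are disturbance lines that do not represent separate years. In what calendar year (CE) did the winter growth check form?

The winter growth check sits at growth line 75 from the umbo, so 130 − 75 = 55 growth lines formed after it.
Excluding 9 false growth lines: 55 − 9 = 46.
Dividing by 2 growth lines per year: 46 / 2 = 23 years.
Counting back 23 years from 1912 CE places the winter growth check in 1912 − 23 = 1889 CE.

1889 CE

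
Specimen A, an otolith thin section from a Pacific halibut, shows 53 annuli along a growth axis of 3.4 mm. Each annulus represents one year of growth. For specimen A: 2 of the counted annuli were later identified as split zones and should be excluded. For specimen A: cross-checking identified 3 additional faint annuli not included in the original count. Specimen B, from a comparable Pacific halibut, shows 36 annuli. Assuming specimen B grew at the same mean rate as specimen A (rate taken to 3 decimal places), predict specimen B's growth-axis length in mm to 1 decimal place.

2.3 mm

Specimen A: after corrections the count is 53 − 2 + 3 = 54 annuli.
A: 3.4 mm over 54 years gives 3.4 / 54 ≈ 0.063 mm/yr.
For B, 0.063 mm/year × 36 years = 2.3 mm.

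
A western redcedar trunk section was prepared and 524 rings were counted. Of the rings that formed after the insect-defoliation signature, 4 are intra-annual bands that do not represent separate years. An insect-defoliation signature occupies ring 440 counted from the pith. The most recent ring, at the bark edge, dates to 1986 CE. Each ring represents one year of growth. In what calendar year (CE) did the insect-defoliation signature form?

524 − 440 = 84 rings lie beyond the insect-defoliation signature toward the bark edge.
84 − 4 false = 80 true rings after the insect-defoliation signature.
1986 − 80 = 1906 CE.

1906 CE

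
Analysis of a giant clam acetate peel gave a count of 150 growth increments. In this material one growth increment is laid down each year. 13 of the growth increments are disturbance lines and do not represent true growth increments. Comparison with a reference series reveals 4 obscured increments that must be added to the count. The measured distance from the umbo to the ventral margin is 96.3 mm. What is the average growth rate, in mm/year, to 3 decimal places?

0.683 mm/year

Correcting the raw count gives 150 − 13 + 4 = 141 true growth increments.
Mean rate = 96.3 mm / 141 years ≈ 0.683 mm/year.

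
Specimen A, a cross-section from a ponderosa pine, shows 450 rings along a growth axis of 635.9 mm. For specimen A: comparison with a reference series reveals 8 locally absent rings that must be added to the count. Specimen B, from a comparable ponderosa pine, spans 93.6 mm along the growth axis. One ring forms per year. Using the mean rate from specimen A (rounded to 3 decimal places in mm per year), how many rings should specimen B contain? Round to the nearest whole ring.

Specimen A: adjusted count: 450 + 8 = 458 rings.
A: 635.9 mm over 458 years gives 635.9 / 458 ≈ 1.388 mm/yr.
Specimen B: 93.6 mm / 1.388 mm per year = 67.44 years ≈ 67 rings.

67 rings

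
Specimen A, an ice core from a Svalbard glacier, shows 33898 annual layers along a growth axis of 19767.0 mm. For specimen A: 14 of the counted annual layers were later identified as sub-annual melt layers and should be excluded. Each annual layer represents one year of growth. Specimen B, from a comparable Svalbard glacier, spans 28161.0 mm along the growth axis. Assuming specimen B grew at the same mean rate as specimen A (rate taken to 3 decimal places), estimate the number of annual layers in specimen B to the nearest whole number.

48304 annual layers

Specimen A: true annual layer count = 33898 − 14 = 33884.
A: Mean rate = 19767.0 mm / 33884 years ≈ 0.583 mm per year.
Specimen B: 28161.0 mm / 0.583 mm per year = 48303.60 years ≈ 48304 annual layers.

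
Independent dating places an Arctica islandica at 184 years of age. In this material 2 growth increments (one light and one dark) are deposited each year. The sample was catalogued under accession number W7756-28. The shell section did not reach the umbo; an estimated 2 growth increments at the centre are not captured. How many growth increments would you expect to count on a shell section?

184 years at 2 growth increments per year gives 184 × 2 = 368 growth increments.
Less the 2 uncaptured growth increments: 368 − 2 = 366.

366 growth increments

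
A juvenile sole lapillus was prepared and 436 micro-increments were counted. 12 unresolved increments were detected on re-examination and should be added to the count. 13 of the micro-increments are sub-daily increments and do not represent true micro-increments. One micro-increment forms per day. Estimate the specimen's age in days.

435 days

After corrections the count is 436 − 13 + 12 = 435 micro-increments.
With a one-to-one micro-increment periodicity this is 435 days.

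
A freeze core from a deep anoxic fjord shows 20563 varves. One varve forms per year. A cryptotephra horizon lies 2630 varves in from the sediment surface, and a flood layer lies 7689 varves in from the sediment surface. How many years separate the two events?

5059 yr

7689 − 2630 = 5059 varves lie between the two events.
That is 5059 years at one varve per year.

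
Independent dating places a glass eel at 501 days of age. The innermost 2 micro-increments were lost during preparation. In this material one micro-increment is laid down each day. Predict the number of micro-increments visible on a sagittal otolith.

499 micro-increments

One micro-increment per day gives 501 micro-increments over 501 days.
Less the 2 uncaptured micro-increments: 501 − 2 = 499.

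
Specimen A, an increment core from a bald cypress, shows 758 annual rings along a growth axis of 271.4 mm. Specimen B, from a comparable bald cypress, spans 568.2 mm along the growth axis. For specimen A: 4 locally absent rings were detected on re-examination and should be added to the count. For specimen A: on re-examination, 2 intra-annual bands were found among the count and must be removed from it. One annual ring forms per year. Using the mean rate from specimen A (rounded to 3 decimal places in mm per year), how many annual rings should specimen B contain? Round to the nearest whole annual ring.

Specimen A: after corrections the count is 758 − 2 + 4 = 760 annual rings.
A: Extension rate ≈ 271.4 / 760 = 0.357 mm per year.
For B, 568.2 / 0.357 = 1591.60 years ≈ 1592 annual rings.

1592 annual rings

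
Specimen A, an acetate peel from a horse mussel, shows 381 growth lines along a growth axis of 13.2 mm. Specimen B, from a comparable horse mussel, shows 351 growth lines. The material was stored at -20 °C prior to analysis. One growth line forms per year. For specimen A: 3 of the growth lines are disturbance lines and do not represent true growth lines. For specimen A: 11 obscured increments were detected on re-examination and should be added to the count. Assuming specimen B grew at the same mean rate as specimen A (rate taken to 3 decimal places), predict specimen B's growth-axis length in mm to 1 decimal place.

Specimen A: after corrections the count is 381 − 3 + 11 = 389 growth lines.
A: Mean rate = 13.2 mm / 389 years ≈ 0.034 mm/yr.
B's length ≈ 0.034 × 351 = 11.9 mm.

11.9 mm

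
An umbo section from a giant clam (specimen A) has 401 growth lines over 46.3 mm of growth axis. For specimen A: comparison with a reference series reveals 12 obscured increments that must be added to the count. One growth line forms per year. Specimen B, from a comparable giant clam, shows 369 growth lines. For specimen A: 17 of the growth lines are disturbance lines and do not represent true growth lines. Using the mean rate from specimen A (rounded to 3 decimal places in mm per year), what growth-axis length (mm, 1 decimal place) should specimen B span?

Specimen A: correcting the raw count gives 401 − 17 + 12 = 396 true growth lines.
A: Extension rate ≈ 46.3 / 396 = 0.117 mm per year.
B's length ≈ 0.117 × 369 = 43.2 mm.

43.2 mm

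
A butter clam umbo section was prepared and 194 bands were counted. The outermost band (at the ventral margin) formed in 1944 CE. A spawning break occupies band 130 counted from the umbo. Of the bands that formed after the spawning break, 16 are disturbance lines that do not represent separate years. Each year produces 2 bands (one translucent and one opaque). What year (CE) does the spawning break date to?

1920 CE

Between band 130 and the ventral margin there are 194 − 130 = 64 bands.
Excluding 16 false bands: 64 − 16 = 48.
Dividing by 2 bands per year: 48 / 2 = 24 years.
The band at the ventral margin is 1944 CE, so the spawning break dates to 1944 − 24 = 1920 CE.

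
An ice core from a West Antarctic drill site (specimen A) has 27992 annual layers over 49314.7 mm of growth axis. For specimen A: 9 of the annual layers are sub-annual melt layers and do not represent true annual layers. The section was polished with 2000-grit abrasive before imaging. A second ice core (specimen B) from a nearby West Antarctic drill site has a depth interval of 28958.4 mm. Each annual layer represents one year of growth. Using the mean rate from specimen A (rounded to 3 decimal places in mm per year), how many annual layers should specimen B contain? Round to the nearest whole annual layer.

Specimen A: true annual layer count = 27992 − 9 = 27983.
A: Mean rate = 49314.7 mm / 27983 years ≈ 1.762 mm/year.
B spans 28958.4 / 1.762 = 16434.96 years ≈ 16435 annual layers.

16435 annual layers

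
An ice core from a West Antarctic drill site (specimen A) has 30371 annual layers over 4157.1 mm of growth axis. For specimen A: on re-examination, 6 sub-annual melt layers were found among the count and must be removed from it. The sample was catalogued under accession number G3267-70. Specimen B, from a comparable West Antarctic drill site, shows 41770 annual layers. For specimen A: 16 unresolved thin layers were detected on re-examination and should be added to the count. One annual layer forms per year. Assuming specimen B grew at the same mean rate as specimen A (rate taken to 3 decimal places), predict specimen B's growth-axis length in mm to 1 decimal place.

Specimen A: true annual layer count = 30371 − 6 + 16 = 30381.
A: Extension rate ≈ 4157.1 / 30381 = 0.137 mm per year.
Length of B = 0.137 × 41770 = 5722.5 mm.

5722.5 mm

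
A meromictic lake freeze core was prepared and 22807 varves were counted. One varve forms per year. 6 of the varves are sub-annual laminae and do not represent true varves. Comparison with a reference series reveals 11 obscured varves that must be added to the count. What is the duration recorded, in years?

22812 years

Correcting the raw count gives 22807 − 6 + 11 = 22812 true varves.
With a one-to-one varve periodicity this is 22812 years.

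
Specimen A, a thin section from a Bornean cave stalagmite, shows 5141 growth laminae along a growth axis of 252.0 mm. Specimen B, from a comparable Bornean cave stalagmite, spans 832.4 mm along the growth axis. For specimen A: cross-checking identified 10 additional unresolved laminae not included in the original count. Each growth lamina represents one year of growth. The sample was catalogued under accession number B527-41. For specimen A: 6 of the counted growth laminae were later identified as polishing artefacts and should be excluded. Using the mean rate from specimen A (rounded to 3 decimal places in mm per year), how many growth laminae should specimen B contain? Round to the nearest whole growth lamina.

Specimen A: true growth lamina count = 5141 − 6 + 10 = 5145.
A: Mean rate = 252.0 mm / 5145 years ≈ 0.049 mm per year.
For B, 832.4 / 0.049 = 16987.76 years ≈ 16988 growth laminae.

16988 growth laminae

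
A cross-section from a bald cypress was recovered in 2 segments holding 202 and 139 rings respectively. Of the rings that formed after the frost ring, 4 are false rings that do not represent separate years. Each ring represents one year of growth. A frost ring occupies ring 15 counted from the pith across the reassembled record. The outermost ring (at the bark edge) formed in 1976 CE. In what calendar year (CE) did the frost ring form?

Total rings = 202 + 139 = 341.
341 − 15 = 326 rings lie beyond the frost ring toward the bark edge.
Removing the 4 false rings leaves 326 − 4 = 322 true rings beyond the frost ring.
Counting back 322 years from 1976 CE places the frost ring in 1976 − 322 = 1654 CE.

1654 CE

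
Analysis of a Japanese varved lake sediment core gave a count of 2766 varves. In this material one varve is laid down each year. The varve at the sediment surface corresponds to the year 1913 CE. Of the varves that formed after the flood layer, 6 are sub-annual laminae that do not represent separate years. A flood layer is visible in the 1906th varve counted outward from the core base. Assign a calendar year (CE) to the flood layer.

2766 − 1906 = 860 varves lie beyond the flood layer toward the sediment surface.
Removing the 6 false varves leaves 860 − 6 = 854 true varves beyond the flood layer.
The varve at the sediment surface is 1913 CE, so the flood layer dates to 1913 − 854 = 1059 CE.

1059 CE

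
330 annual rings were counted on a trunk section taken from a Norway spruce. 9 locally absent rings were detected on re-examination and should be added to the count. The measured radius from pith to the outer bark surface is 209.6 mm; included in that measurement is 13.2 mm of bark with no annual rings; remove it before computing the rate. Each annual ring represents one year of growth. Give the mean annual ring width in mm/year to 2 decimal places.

0.58 mm/year

Correcting the raw count gives 330 + 9 = 339 true annual rings.
Net length = 209.6 − 13.2 = 196.4 mm.
Extension rate ≈ 196.4 / 339 = 0.58 mm/year.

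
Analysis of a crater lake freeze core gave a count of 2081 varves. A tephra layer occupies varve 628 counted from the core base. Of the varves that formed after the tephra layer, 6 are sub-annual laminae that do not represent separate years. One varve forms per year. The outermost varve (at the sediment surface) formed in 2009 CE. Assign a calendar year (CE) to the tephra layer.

562 CE

The tephra layer sits at varve 628 from the core base, so 2081 − 628 = 1453 varves formed after it.
1453 − 6 false = 1447 true varves after the tephra layer.
2009 − 1447 = 562 CE.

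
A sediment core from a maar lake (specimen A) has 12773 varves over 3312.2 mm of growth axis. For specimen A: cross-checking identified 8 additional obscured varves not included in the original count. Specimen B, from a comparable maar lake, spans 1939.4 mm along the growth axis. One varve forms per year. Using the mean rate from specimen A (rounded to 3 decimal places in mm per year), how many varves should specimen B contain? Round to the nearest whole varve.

Specimen A: after corrections the count is 12773 + 8 = 12781 varves.
A: Mean rate = 3312.2 mm / 12781 years ≈ 0.259 mm per year.
B spans 1939.4 / 0.259 = 7488.03 years ≈ 7488 varves.

7488 varves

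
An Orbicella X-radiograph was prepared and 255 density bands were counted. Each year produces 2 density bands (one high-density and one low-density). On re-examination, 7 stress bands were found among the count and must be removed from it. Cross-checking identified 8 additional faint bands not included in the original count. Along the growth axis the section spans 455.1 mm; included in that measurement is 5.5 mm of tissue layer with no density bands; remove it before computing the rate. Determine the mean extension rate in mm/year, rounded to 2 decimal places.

Adjusted count: 255 − 7 + 8 = 256 density bands.
256 density bands at 2 per year is 256 / 2 = 128 years.
The growth record spans 455.1 − 5.5 = 449.6 mm.
449.6 mm over 128 years gives 449.6 / 128 ≈ 3.51 mm/year.

3.51 mm/year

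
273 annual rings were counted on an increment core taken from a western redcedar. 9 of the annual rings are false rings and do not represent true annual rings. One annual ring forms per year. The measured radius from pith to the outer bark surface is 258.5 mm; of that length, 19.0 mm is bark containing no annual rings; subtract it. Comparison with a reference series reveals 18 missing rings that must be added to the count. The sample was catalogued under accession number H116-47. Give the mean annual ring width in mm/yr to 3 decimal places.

0.849 mm/yr

Correcting the raw count gives 273 − 9 + 18 = 282 true annual rings.
Removing the 19.0 mm offcut leaves 258.5 − 19.0 = 239.5 mm.
Extension rate ≈ 239.5 / 282 = 0.849 mm/yr.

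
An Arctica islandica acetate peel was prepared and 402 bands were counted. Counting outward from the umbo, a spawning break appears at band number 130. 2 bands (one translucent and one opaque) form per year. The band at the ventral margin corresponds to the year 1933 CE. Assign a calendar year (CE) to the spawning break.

1797 CE

Between band 130 and the ventral margin there are 402 − 130 = 272 bands.
With 2 bands per year, 272 / 2 = 136 years.
The band at the ventral margin is 1933 CE, so the spawning break dates to 1933 − 136 = 1797 CE.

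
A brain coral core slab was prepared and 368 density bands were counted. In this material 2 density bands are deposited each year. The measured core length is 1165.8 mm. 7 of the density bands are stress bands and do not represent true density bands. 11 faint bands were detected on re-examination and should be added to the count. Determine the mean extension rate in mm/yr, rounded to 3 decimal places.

6.268 mm/yr

Correcting the raw count gives 368 − 7 + 11 = 372 true density bands.
Dividing by 2 density bands per year: 372 / 2 = 186 years.
1165.8 mm over 186 years gives 1165.8 / 186 ≈ 6.268 mm/yr.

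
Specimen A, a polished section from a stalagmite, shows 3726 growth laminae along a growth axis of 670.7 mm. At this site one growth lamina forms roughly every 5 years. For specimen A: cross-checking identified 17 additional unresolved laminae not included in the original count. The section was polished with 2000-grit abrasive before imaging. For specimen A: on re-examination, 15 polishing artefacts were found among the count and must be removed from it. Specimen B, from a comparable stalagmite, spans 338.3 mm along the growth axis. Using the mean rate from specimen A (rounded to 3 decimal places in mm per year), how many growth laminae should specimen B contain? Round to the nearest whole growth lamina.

Specimen A: after corrections the count is 3726 − 15 + 17 = 3728 growth laminae.
Specimen A: 3728 growth laminae at 5 years each span 3728 × 5 = 18640 years.
A: Mean rate = 670.7 mm / 18640 years ≈ 0.036 mm per year.
Specimen B: 338.3 mm / 0.036 mm per year = 9397.22 years; at 5 years per growth lamina that is 9397.22 / 5 ≈ 1879 growth laminae.

1879 growth laminae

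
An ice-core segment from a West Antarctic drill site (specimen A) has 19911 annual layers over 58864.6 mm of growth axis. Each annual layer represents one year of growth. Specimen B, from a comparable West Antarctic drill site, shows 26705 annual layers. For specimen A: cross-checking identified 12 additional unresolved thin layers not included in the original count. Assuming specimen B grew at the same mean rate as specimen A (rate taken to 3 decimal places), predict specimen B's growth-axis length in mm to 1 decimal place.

78913.3 mm

Specimen A: true annual layer count = 19911 + 12 = 19923.
A: Mean rate = 58864.6 mm / 19923 years ≈ 2.955 mm/year.
Length of B = 2.955 × 26705 = 78913.3 mm.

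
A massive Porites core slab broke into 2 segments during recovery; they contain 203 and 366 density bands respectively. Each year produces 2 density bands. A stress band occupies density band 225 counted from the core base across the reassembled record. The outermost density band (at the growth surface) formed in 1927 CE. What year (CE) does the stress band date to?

1755 CE

Total density bands = 203 + 366 = 569.
The stress band sits at density band 225 from the core base, so 569 − 225 = 344 density bands formed after it.
Dividing by 2 density bands per year: 344 / 2 = 172 years.
The density band at the growth surface is 1927 CE, so the stress band dates to 1927 − 172 = 1755 CE.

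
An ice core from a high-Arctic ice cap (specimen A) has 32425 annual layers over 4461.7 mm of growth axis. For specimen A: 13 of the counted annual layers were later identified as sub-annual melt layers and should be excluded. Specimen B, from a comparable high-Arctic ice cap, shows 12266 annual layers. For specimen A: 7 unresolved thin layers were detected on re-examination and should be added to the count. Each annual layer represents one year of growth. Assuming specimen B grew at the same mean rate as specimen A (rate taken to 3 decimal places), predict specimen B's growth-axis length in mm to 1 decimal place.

1692.7 mm

Specimen A: true annual layer count = 32425 − 13 + 7 = 32419.
A: 4461.7 mm over 32419 years gives 4461.7 / 32419 ≈ 0.138 mm/yr.
Length of B = 0.138 × 12266 = 1692.7 mm.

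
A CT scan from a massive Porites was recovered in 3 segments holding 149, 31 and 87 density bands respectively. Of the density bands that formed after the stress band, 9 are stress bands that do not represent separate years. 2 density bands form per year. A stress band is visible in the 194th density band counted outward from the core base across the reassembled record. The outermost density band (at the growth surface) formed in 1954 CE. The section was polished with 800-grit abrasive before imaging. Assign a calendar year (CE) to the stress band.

1922 CE

Total density bands = 149 + 31 + 87 = 267.
267 − 194 = 73 density bands lie beyond the stress band toward the growth surface.
Excluding 9 false density bands: 73 − 9 = 64.
Dividing by 2 density bands per year: 64 / 2 = 32 years.
1954 − 32 = 1922 CE.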